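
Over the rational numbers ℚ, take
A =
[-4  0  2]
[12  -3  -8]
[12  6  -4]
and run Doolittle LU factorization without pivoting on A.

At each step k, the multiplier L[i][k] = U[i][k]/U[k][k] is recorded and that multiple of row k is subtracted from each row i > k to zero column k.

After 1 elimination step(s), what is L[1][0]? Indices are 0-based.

L[1][0] = -3

Step 1: pivot at (0,0) is -4.
  row1 ← row1 − (-3)·row0  ⇒  L[1][0]=-3, U row1=(0, -3, -2)
  row2 ← row2 − (-3)·row0  ⇒  L[2][0]=-3, U row2=(0, 6, 2)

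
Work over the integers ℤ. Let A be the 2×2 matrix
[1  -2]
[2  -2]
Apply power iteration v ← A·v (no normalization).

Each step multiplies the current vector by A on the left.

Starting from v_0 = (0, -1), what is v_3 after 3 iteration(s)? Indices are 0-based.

v_0 = (0, -1).
v_1 = A·v_0 = (2, 2).
v_2 = A·v_1 = (-2, 0).
v_3 = A·v_2 = (-2, -4).

v_3 = (-2, -4)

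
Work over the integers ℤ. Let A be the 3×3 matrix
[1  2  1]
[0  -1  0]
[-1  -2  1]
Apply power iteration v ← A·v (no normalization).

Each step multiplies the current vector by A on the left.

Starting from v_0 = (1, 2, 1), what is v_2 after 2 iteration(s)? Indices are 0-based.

v_0 = (1, 2, 1).
v_1 = A·v_0 = (6, -2, -4).
v_2 = A·v_1 = (-2, 2, -6).

v_2 = (-2, 2, -6)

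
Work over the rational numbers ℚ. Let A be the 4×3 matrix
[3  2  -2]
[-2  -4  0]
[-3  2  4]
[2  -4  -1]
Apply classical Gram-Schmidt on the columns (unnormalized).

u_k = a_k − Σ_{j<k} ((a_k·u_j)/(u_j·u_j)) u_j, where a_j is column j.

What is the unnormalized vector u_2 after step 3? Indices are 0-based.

u_2 = (-6/65, -48/65, 84/65, 87/65)

Step 1: u_0 = a_0 = (3, -2, -3, 2).
Step 2: u_1 = a_1 − (0)·u_0 = (2, -4, 2, -4).
Step 3: u_2 = a_2 − (-10/13)·u_0 − (1/5)·u_1 = (-6/65, -48/65, 84/65, 87/65).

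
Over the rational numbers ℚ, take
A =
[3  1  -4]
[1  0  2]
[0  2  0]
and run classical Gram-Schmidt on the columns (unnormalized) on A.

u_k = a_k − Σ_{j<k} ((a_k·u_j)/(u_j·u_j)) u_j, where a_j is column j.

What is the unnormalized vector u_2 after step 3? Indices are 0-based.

u_2 = (-40/41, 120/41, 20/41)

Step 1: u_0 = a_0 = (3, 1, 0).
Step 2: u_1 = a_1 − (3/10)·u_0 = (1/10, -3/10, 2).
Step 3: u_2 = a_2 − (-1)·u_0 − (-10/41)·u_1 = (-40/41, 120/41, 20/41).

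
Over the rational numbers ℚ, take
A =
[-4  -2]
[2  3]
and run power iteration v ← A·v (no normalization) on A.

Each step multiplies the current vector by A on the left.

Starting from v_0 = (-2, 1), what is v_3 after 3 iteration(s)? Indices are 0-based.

v_3 = (70, -17)

v_0 = (-2, 1).
v_1 = A·v_0 = (6, -1).
v_2 = A·v_1 = (-22, 9).
v_3 = A·v_2 = (70, -17).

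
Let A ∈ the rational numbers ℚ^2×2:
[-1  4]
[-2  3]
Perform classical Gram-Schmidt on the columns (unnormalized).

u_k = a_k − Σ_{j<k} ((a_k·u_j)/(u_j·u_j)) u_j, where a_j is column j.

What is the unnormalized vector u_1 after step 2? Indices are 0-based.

Step 1: u_0 = a_0 = (-1, -2).
Step 2: u_1 = a_1 − (-2)·u_0 = (2, -1).

u_1 = (2, -1)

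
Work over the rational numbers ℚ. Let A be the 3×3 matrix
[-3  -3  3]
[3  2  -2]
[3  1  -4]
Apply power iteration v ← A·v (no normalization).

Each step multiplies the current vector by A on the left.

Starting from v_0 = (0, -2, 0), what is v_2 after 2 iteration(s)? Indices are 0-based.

v_0 = (0, -2, 0).
v_1 = A·v_0 = (6, -4, -2).
v_2 = A·v_1 = (-12, 14, 22).

v_2 = (-12, 14, 22)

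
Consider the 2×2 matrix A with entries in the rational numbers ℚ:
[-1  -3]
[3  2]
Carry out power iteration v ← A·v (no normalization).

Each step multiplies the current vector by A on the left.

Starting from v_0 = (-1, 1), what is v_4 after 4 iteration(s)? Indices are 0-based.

v_4 = (-16, 55)

v_0 = (-1, 1).
v_1 = A·v_0 = (-2, -1).
v_2 = A·v_1 = (5, -8).
v_3 = A·v_2 = (19, -1).
v_4 = A·v_3 = (-16, 55).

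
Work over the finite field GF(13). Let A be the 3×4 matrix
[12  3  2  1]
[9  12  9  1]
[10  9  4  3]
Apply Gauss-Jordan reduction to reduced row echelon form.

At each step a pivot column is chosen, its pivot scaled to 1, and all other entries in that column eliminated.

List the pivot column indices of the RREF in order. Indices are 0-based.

pivot columns: 0, 2, 3

step 1: normalize row 0 (÷12) = (1, 10, 11, 12)
  row 1: subtract 9×row0 = (0, 0, 1, 10)
  row 2: subtract 10×row0 = (0, 0, 11, 0)
skip col 1 (zero from row 1)
step 2: normalize row 1 (÷1) = (0, 0, 1, 10)
  row 0: subtract 11×row1 = (1, 10, 0, 6)
  row 2: subtract 11×row1 = (0, 0, 0, 7)
step 3: normalize row 2 (÷7) = (0, 0, 0, 1)
  row 0: subtract 6×row2 = (1, 10, 0, 0)
  row 1: subtract 10×row2 = (0, 0, 1, 0)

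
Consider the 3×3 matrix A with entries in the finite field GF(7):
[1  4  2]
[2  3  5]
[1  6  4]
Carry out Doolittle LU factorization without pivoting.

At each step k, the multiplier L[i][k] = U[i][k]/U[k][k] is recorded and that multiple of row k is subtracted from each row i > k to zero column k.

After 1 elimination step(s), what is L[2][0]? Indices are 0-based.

[col 0] pivot 1
  R1 -= 2*R0 → (0, 2, 1)  (L[1][0] := 2)
  R2 -= 1*R0 → (0, 2, 2)  (L[2][0] := 1)

L[2][0] = 1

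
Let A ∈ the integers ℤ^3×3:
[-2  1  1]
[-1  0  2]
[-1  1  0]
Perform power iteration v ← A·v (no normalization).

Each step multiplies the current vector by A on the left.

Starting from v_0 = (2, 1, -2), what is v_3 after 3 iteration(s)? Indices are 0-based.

v_3 = (-4, -5, 0)

v_0 = (2, 1, -2).
v_1 = A·v_0 = (-5, -6, -1).
v_2 = A·v_1 = (3, 3, -1).
v_3 = A·v_2 = (-4, -5, 0).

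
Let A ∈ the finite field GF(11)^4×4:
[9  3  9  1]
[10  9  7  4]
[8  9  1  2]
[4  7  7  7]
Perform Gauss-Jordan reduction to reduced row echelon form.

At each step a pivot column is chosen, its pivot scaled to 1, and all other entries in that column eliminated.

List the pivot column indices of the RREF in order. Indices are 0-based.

pivot(0,0)=9: scale R0 → (1, 4, 1, 5)
  clear (1,0): R1 −= (10)R0 → (0, 2, 8, 9)
  clear (2,0): R2 −= (8)R0 → (0, 10, 4, 6)
  clear (3,0): R3 −= (4)R0 → (0, 2, 3, 9)
pivot(1,1)=2: scale R1 → (0, 1, 4, 10)
  clear (0,1): R0 −= (4)R1 → (1, 0, 7, 9)
  clear (2,1): R2 −= (10)R1 → (0, 0, 8, 5)
  clear (3,1): R3 −= (2)R1 → (0, 0, 6, 0)
pivot(2,2)=8: scale R2 → (0, 0, 1, 2)
  clear (0,2): R0 −= (7)R2 → (1, 0, 0, 6)
  clear (1,2): R1 −= (4)R2 → (0, 1, 0, 2)
  clear (3,2): R3 −= (6)R2 → (0, 0, 0, 10)
pivot(3,3)=10: scale R3 → (0, 0, 0, 1)
  clear (0,3): R0 −= (6)R3 → (1, 0, 0, 0)
  clear (1,3): R1 −= (2)R3 → (0, 1, 0, 0)
  clear (2,3): R2 −= (2)R3 → (0, 0, 1, 0)

pivot columns: 0, 1, 2, 3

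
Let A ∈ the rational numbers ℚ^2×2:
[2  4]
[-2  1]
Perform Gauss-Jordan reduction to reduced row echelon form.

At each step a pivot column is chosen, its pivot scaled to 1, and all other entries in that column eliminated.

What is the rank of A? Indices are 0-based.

[1] R0 /= 2  ⇒  (1, 2)
     R1 -= -2·R0  ⇒  (0, 5)
[2] R1 /= 5  ⇒  (0, 1)
     R0 -= 2·R1  ⇒  (1, 0)

rank = 2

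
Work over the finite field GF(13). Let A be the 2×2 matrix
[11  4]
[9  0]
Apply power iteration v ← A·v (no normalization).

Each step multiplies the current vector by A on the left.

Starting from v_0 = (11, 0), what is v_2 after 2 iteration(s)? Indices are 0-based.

v_2 = (11, 10)

v_0 = (11, 0).
v_1 = A·v_0 = (4, 8).
v_2 = A·v_1 = (11, 10).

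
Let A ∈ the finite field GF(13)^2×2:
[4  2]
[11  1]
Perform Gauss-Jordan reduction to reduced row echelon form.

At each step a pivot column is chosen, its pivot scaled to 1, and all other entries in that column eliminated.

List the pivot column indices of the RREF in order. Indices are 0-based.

pivot columns: 0, 1

step 1: normalize row 0 (÷4) = (1, 7)
  row 1: subtract 11×row0 = (0, 2)
step 2: normalize row 1 (÷2) = (0, 1)
  row 0: subtract 7×row1 = (1, 0)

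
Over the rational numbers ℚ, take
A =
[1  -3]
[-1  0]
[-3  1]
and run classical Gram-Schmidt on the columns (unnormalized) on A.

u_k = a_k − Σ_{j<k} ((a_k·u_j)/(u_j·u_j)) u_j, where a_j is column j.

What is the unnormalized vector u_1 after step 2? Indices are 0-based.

Step 1: u_0 = a_0 = (1, -1, -3).
Step 2: u_1 = a_1 − (-6/11)·u_0 = (-27/11, -6/11, -7/11).

u_1 = (-27/11, -6/11, -7/11)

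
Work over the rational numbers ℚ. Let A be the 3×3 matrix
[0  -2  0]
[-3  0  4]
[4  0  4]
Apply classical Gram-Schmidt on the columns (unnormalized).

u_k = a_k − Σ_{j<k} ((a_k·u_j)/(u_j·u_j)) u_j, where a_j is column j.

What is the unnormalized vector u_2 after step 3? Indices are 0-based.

u_2 = (0, 112/25, 84/25)

Step 1: u_0 = a_0 = (0, -3, 4).
Step 2: u_1 = a_1 − (0)·u_0 = (-2, 0, 0).
Step 3: u_2 = a_2 − (4/25)·u_0 − (0)·u_1 = (0, 112/25, 84/25).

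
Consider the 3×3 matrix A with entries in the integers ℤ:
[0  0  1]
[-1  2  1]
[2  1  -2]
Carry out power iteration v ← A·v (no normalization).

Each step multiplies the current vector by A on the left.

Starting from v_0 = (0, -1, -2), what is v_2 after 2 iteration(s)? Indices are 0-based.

v_2 = (3, -3, -14)

v_0 = (0, -1, -2).
v_1 = A·v_0 = (-2, -4, 3).
v_2 = A·v_1 = (3, -3, -14).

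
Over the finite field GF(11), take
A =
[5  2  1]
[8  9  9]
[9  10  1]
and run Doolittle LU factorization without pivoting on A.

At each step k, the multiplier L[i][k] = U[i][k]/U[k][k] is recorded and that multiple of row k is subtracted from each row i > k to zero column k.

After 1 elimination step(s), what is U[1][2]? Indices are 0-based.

U[1][2] = 3

k=0: U[0][0]=5
  eliminate (1,0): mult=6, new row 1: (0, 8, 3); set L[1][0]=6
  eliminate (2,0): mult=4, new row 2: (0, 2, 8); set L[2][0]=4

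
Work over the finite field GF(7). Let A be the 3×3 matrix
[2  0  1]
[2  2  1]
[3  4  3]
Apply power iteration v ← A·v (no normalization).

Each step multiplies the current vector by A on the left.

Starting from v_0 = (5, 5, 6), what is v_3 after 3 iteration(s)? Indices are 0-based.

v_0 = (5, 5, 6).
v_1 = A·v_0 = (2, 5, 4).
v_2 = A·v_1 = (1, 4, 3).
v_3 = A·v_2 = (5, 6, 0).

v_3 = (5, 6, 0)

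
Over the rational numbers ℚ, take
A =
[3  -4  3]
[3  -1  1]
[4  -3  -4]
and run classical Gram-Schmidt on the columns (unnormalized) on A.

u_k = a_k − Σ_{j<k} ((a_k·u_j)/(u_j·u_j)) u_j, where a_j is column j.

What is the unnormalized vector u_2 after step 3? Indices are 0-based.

Step 1: u_0 = a_0 = (3, 3, 4).
Step 2: u_1 = a_1 − (-27/34)·u_0 = (-55/34, 47/34, 3/17).
Step 3: u_2 = a_2 − (-2/17)·u_0 − (-142/155)·u_1 = (58/31, 406/155, -522/155).

u_2 = (58/31, 406/155, -522/155)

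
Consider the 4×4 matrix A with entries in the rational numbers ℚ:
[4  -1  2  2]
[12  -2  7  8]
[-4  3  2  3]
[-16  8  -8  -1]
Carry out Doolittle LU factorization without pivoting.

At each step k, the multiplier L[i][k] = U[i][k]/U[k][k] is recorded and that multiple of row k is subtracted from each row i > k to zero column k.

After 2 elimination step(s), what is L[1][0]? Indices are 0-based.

Step 1: pivot at (0,0) is 4.
  row1 ← row1 − (3)·row0  ⇒  L[1][0]=3, U row1=(0, 1, 1, 2)
  row2 ← row2 − (-1)·row0  ⇒  L[2][0]=-1, U row2=(0, 2, 4, 5)
  row3 ← row3 − (-4)·row0  ⇒  L[3][0]=-4, U row3=(0, 4, 0, 7)
Step 2: pivot at (1,1) is 1.
  row2 ← row2 − (2)·row1  ⇒  L[2][1]=2, U row2=(0, 0, 2, 1)
  row3 ← row3 − (4)·row1  ⇒  L[3][1]=4, U row3=(0, 0, -4, -1)

L[1][0] = 3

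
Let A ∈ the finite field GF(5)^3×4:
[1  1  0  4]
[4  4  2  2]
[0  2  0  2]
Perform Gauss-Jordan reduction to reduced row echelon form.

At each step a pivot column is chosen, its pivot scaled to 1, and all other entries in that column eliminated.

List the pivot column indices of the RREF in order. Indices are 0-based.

pivot columns: 0, 1, 2

step 1: normalize row 0 (÷1) = (1, 1, 0, 4)
  row 1: subtract 4×row0 = (0, 0, 2, 1)
step 2: exchange rows 1,2
step 2: normalize row 1 (÷2) = (0, 1, 0, 1)
  row 0: subtract 1×row1 = (1, 0, 0, 3)
step 3: normalize row 2 (÷2) = (0, 0, 1, 3)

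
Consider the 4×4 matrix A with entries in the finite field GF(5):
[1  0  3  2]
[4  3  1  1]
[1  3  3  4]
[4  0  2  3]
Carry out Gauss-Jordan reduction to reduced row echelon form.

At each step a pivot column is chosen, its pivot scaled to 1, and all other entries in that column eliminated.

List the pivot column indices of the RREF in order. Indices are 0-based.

pivot(0,0)=1: scale R0 → (1, 0, 3, 2)
  clear (1,0): R1 −= (4)R0 → (0, 3, 4, 3)
  clear (2,0): R2 −= (1)R0 → (0, 3, 0, 2)
  clear (3,0): R3 −= (4)R0 → (0, 0, 0, 0)
pivot(1,1)=3: scale R1 → (0, 1, 3, 1)
  clear (2,1): R2 −= (3)R1 → (0, 0, 1, 4)
pivot(2,2)=1: scale R2 → (0, 0, 1, 4)
  clear (0,2): R0 −= (3)R2 → (1, 0, 0, 0)
  clear (1,2): R1 −= (3)R2 → (0, 1, 0, 4)
col 3: no nonzero at/below row 3; advance.

pivot columns: 0, 1, 2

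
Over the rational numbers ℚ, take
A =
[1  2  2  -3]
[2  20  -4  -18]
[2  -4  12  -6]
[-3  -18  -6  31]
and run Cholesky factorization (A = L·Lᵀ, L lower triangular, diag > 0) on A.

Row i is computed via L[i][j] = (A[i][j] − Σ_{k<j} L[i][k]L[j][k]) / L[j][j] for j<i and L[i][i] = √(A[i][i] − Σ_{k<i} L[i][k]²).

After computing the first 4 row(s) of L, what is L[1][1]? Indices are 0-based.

Step 1: L[0][0] = √(1) = 1.
  L[1][0] = (2) / L[0][0] = 2.
Step 2: L[1][1] = √(16) = 4.
  L[2][0] = (2) / L[0][0] = 2.
  L[2][1] = (-8) / L[1][1] = -2.
Step 3: L[2][2] = √(4) = 2.
  L[3][0] = (-3) / L[0][0] = -3.
  L[3][1] = (-12) / L[1][1] = -3.
  L[3][2] = (-6) / L[2][2] = -3.
Step 4: L[3][3] = √(4) = 2.

L[1][1] = 4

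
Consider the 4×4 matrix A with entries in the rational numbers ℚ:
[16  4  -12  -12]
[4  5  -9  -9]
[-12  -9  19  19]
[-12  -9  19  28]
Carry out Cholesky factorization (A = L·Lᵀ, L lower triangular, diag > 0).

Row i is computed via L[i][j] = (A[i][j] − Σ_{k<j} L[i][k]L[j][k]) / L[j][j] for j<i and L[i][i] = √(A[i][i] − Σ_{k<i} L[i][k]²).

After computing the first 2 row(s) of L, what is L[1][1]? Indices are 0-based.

L[1][1] = 2

Step 1: L[0][0] = √(16) = 4.
  L[1][0] = (4) / L[0][0] = 1.
Step 2: L[1][1] = √(4) = 2.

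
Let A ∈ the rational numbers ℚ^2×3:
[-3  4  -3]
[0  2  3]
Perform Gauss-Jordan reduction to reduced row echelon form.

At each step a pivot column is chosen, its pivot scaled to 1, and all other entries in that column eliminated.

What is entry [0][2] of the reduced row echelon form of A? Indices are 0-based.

M[0][2] = 3

[1] R0 /= -3  ⇒  (1, -4/3, 1)
[2] R1 /= 2  ⇒  (0, 1, 3/2)
     R0 -= -4/3·R1  ⇒  (1, 0, 3)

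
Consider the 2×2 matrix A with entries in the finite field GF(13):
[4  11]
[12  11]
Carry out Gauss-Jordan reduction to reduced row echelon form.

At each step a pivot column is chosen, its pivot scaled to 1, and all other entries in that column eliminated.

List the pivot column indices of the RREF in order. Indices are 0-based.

[1] R0 /= 4  ⇒  (1, 6)
     R1 -= 12·R0  ⇒  (0, 4)
[2] R1 /= 4  ⇒  (0, 1)
     R0 -= 6·R1  ⇒  (1, 0)

pivot columns: 0, 1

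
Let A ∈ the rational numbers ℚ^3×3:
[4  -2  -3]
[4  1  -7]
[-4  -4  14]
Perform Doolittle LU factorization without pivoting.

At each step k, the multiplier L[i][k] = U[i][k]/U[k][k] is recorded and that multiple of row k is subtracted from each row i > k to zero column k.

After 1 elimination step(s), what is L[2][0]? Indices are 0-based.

k=0: U[0][0]=4
  eliminate (1,0): mult=1, new row 1: (0, 3, -4); set L[1][0]=1
  eliminate (2,0): mult=-1, new row 2: (0, -6, 11); set L[2][0]=-1

L[2][0] = -1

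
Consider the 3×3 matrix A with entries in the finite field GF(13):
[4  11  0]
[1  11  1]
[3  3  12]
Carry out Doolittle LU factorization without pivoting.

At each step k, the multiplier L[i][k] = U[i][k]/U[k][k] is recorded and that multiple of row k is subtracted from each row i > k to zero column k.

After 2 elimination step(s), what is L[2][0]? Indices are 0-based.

L[2][0] = 4

k=0: U[0][0]=4
  eliminate (1,0): mult=10, new row 1: (0, 5, 1); set L[1][0]=10
  eliminate (2,0): mult=4, new row 2: (0, 11, 12); set L[2][0]=4
k=1: U[1][1]=5
  eliminate (2,1): mult=10, new row 2: (0, 0, 2); set L[2][1]=10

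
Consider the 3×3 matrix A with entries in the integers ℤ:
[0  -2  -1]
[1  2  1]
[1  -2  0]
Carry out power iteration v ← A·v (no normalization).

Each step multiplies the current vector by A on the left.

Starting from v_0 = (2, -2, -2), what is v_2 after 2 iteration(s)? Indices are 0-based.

v_2 = (2, 4, 14)

v_0 = (2, -2, -2).
v_1 = A·v_0 = (6, -4, 6).
v_2 = A·v_1 = (2, 4, 14).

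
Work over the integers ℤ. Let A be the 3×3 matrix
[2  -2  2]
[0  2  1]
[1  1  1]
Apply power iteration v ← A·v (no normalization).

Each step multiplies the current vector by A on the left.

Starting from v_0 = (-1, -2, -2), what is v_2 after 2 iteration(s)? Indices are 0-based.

v_2 = (-2, -17, -13)

v_0 = (-1, -2, -2).
v_1 = A·v_0 = (-2, -6, -5).
v_2 = A·v_1 = (-2, -17, -13).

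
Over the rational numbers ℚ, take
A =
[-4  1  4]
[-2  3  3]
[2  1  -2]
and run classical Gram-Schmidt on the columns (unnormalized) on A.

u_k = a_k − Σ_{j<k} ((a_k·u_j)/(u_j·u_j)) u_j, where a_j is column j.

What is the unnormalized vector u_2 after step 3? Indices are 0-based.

u_2 = (-6/25, 9/50, -3/10)

Step 1: u_0 = a_0 = (-4, -2, 2).
Step 2: u_1 = a_1 − (-1/3)·u_0 = (-1/3, 7/3, 5/3).
Step 3: u_2 = a_2 − (-13/12)·u_0 − (7/25)·u_1 = (-6/25, 9/50, -3/10).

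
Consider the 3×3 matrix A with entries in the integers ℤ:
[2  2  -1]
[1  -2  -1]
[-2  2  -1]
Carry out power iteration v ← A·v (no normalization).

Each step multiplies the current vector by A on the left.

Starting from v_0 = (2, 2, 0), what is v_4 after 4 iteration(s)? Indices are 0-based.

v_0 = (2, 2, 0).
v_1 = A·v_0 = (8, -2, 0).
v_2 = A·v_1 = (12, 12, -20).
v_3 = A·v_2 = (68, 8, 20).
v_4 = A·v_3 = (132, 32, -140).

v_4 = (132, 32, -140)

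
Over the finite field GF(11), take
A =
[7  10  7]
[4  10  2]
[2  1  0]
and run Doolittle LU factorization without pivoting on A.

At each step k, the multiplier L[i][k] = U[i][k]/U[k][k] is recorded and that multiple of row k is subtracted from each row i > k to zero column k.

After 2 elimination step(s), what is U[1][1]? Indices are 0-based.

U[1][1] = 9

k=0: U[0][0]=7
  eliminate (1,0): mult=10, new row 1: (0, 9, 9); set L[1][0]=10
  eliminate (2,0): mult=5, new row 2: (0, 6, 9); set L[2][0]=5
k=1: U[1][1]=9
  eliminate (2,1): mult=8, new row 2: (0, 0, 3); set L[2][1]=8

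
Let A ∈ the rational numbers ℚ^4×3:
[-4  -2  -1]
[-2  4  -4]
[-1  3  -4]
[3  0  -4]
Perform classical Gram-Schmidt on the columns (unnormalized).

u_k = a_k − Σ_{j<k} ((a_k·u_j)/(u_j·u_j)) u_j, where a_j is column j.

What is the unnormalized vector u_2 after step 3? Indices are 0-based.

u_2 = (-2245/861, -296/861, -1102/861, -1186/287)

Step 1: u_0 = a_0 = (-4, -2, -1, 3).
Step 2: u_1 = a_1 − (-1/10)·u_0 = (-12/5, 19/5, 29/10, 3/10).
Step 3: u_2 = a_2 − (2/15)·u_0 − (-256/287)·u_1 = (-2245/861, -296/861, -1102/861, -1186/287).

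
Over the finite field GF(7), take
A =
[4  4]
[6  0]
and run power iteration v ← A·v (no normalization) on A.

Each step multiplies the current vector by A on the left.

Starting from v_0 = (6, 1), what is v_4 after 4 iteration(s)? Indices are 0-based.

v_0 = (6, 1).
v_1 = A·v_0 = (0, 1).
v_2 = A·v_1 = (4, 0).
v_3 = A·v_2 = (2, 3).
v_4 = A·v_3 = (6, 5).

v_4 = (6, 5)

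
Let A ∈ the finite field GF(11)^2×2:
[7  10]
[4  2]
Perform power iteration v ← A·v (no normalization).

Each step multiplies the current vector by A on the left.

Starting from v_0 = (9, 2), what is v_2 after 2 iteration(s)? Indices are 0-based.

v_0 = (9, 2).
v_1 = A·v_0 = (6, 7).
v_2 = A·v_1 = (2, 5).

v_2 = (2, 5)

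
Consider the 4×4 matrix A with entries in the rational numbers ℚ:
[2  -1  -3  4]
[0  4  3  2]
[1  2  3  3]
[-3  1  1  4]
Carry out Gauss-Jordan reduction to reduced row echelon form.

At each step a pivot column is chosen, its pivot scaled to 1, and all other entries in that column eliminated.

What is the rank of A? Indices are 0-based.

[1] R0 /= 2  ⇒  (1, -1/2, -3/2, 2)
     R2 -= 1·R0  ⇒  (0, 5/2, 9/2, 1)
     R3 -= -3·R0  ⇒  (0, -1/2, -7/2, 10)
[2] R1 /= 4  ⇒  (0, 1, 3/4, 1/2)
     R0 -= -1/2·R1  ⇒  (1, 0, -9/8, 9/4)
     R2 -= 5/2·R1  ⇒  (0, 0, 21/8, -1/4)
     R3 -= -1/2·R1  ⇒  (0, 0, -25/8, 41/4)
[3] R2 /= 21/8  ⇒  (0, 0, 1, -2/21)
     R0 -= -9/8·R2  ⇒  (1, 0, 0, 15/7)
     R1 -= 3/4·R2  ⇒  (0, 1, 0, 4/7)
     R3 -= -25/8·R2  ⇒  (0, 0, 0, 209/21)
[4] R3 /= 209/21  ⇒  (0, 0, 0, 1)
     R0 -= 15/7·R3  ⇒  (1, 0, 0, 0)
     R1 -= 4/7·R3  ⇒  (0, 1, 0, 0)
     R2 -= -2/21·R3  ⇒  (0, 0, 1, 0)

rank = 4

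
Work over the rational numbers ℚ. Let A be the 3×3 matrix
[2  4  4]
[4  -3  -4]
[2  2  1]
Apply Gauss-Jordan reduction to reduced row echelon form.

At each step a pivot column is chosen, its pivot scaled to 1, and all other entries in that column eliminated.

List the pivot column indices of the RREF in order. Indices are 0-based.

pivot(0,0)=2: scale R0 → (1, 2, 2)
  clear (1,0): R1 −= (4)R0 → (0, -11, -12)
  clear (2,0): R2 −= (2)R0 → (0, -2, -3)
pivot(1,1)=-11: scale R1 → (0, 1, 12/11)
  clear (0,1): R0 −= (2)R1 → (1, 0, -2/11)
  clear (2,1): R2 −= (-2)R1 → (0, 0, -9/11)
pivot(2,2)=-9/11: scale R2 → (0, 0, 1)
  clear (0,2): R0 −= (-2/11)R2 → (1, 0, 0)
  clear (1,2): R1 −= (12/11)R2 → (0, 1, 0)

pivot columns: 0, 1, 2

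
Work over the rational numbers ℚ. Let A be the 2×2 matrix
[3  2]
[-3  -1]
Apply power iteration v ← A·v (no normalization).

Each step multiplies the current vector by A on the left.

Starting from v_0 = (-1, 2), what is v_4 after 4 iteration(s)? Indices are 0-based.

v_0 = (-1, 2).
v_1 = A·v_0 = (1, 1).
v_2 = A·v_1 = (5, -4).
v_3 = A·v_2 = (7, -11).
v_4 = A·v_3 = (-1, -10).

v_4 = (-1, -10)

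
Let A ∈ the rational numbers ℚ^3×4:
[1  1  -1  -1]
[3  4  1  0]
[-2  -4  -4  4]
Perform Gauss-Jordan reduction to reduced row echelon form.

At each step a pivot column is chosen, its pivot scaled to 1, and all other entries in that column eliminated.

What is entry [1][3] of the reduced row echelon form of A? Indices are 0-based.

M[1][3] = -13

pivot(0,0)=1: scale R0 → (1, 1, -1, -1)
  clear (1,0): R1 −= (3)R0 → (0, 1, 4, 3)
  clear (2,0): R2 −= (-2)R0 → (0, -2, -6, 2)
pivot(1,1)=1: scale R1 → (0, 1, 4, 3)
  clear (0,1): R0 −= (1)R1 → (1, 0, -5, -4)
  clear (2,1): R2 −= (-2)R1 → (0, 0, 2, 8)
pivot(2,2)=2: scale R2 → (0, 0, 1, 4)
  clear (0,2): R0 −= (-5)R2 → (1, 0, 0, 16)
  clear (1,2): R1 −= (4)R2 → (0, 1, 0, -13)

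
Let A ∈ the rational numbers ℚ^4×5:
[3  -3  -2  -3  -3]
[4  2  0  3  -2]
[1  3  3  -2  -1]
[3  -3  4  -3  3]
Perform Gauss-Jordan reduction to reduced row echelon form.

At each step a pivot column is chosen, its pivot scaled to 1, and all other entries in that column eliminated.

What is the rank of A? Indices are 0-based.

rank = 4

[1] R0 /= 3  ⇒  (1, -1, -2/3, -1, -1)
     R1 -= 4·R0  ⇒  (0, 6, 8/3, 7, 2)
     R2 -= 1·R0  ⇒  (0, 4, 11/3, -1, 0)
     R3 -= 3·R0  ⇒  (0, 0, 6, 0, 6)
[2] R1 /= 6  ⇒  (0, 1, 4/9, 7/6, 1/3)
     R0 -= -1·R1  ⇒  (1, 0, -2/9, 1/6, -2/3)
     R2 -= 4·R1  ⇒  (0, 0, 17/9, -17/3, -4/3)
[3] R2 /= 17/9  ⇒  (0, 0, 1, -3, -12/17)
     R0 -= -2/9·R2  ⇒  (1, 0, 0, -1/2, -14/17)
     R1 -= 4/9·R2  ⇒  (0, 1, 0, 5/2, 11/17)
     R3 -= 6·R2  ⇒  (0, 0, 0, 18, 174/17)
[4] R3 /= 18  ⇒  (0, 0, 0, 1, 29/51)
     R0 -= -1/2·R3  ⇒  (1, 0, 0, 0, -55/102)
     R1 -= 5/2·R3  ⇒  (0, 1, 0, 0, -79/102)
     R2 -= -3·R3  ⇒  (0, 0, 1, 0, 1)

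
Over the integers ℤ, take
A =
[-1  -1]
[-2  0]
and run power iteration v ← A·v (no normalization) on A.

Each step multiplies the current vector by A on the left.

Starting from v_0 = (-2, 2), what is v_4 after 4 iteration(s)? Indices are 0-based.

v_4 = (-12, -8)

v_0 = (-2, 2).
v_1 = A·v_0 = (0, 4).
v_2 = A·v_1 = (-4, 0).
v_3 = A·v_2 = (4, 8).
v_4 = A·v_3 = (-12, -8).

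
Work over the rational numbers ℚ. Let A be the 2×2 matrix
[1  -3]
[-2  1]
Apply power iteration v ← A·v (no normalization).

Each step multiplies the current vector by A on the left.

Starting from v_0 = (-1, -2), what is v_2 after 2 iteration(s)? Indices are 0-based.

v_2 = (5, -10)

v_0 = (-1, -2).
v_1 = A·v_0 = (5, 0).
v_2 = A·v_1 = (5, -10).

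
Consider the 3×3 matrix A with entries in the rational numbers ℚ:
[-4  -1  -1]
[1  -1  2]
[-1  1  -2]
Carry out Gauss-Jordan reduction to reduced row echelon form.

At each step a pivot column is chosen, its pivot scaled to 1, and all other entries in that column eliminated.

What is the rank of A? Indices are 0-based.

rank = 2

step 1: normalize row 0 (÷-4) = (1, 1/4, 1/4)
  row 1: subtract 1×row0 = (0, -5/4, 7/4)
  row 2: subtract -1×row0 = (0, 5/4, -7/4)
step 2: normalize row 1 (÷-5/4) = (0, 1, -7/5)
  row 0: subtract 1/4×row1 = (1, 0, 3/5)
  row 2: subtract 5/4×row1 = (0, 0, 0)
skip col 2 (zero from row 2)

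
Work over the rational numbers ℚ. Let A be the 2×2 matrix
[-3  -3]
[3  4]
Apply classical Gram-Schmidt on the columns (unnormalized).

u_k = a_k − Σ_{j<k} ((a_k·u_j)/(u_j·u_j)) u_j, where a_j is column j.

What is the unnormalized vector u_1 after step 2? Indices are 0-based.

u_1 = (1/2, 1/2)

Step 1: u_0 = a_0 = (-3, 3).
Step 2: u_1 = a_1 − (7/6)·u_0 = (1/2, 1/2).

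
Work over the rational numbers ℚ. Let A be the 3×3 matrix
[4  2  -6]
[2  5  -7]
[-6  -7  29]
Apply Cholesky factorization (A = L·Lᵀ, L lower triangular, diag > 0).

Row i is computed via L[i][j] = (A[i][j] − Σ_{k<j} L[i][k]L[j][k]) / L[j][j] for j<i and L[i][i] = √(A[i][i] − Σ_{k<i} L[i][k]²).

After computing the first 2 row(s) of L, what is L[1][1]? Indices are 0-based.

L[1][1] = 2

Step 1: L[0][0] = √(4) = 2.
  L[1][0] = (2) / L[0][0] = 1.
Step 2: L[1][1] = √(4) = 2.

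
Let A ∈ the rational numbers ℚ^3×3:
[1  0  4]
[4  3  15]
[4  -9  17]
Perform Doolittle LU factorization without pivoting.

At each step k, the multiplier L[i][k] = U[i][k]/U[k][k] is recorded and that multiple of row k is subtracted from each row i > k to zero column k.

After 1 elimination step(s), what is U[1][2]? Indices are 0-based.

U[1][2] = -1

k=0: U[0][0]=1
  eliminate (1,0): mult=4, new row 1: (0, 3, -1); set L[1][0]=4
  eliminate (2,0): mult=4, new row 2: (0, -9, 1); set L[2][0]=4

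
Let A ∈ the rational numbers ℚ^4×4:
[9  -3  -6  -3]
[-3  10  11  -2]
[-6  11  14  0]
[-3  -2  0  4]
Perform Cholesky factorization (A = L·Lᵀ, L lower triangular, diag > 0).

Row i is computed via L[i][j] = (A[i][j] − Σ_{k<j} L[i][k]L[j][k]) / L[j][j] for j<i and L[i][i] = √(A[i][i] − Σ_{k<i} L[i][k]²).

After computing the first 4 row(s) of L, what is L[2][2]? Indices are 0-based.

L[2][2] = 1

Step 1: L[0][0] = √(9) = 3.
  L[1][0] = (-3) / L[0][0] = -1.
Step 2: L[1][1] = √(9) = 3.
  L[2][0] = (-6) / L[0][0] = -2.
  L[2][1] = (9) / L[1][1] = 3.
Step 3: L[2][2] = √(1) = 1.
  L[3][0] = (-3) / L[0][0] = -1.
  L[3][1] = (-3) / L[1][1] = -1.
  L[3][2] = (1) / L[2][2] = 1.
Step 4: L[3][3] = √(1) = 1.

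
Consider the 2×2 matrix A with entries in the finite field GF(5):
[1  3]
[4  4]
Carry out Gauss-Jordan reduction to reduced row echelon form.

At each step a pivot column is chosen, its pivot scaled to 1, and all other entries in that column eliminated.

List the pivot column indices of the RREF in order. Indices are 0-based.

step 1: normalize row 0 (÷1) = (1, 3)
  row 1: subtract 4×row0 = (0, 2)
step 2: normalize row 1 (÷2) = (0, 1)
  row 0: subtract 3×row1 = (1, 0)

pivot columns: 0, 1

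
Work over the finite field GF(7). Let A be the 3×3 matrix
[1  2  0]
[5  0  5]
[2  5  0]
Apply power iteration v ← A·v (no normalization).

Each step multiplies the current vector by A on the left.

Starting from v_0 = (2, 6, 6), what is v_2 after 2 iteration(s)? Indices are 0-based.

v_0 = (2, 6, 6).
v_1 = A·v_0 = (0, 5, 6).
v_2 = A·v_1 = (3, 2, 4).

v_2 = (3, 2, 4)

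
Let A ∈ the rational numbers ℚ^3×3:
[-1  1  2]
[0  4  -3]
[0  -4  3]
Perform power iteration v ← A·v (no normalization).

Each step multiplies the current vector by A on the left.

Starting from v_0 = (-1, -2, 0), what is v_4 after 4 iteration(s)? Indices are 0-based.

v_4 = (345, -2744, 2744)

v_0 = (-1, -2, 0).
v_1 = A·v_0 = (-1, -8, 8).
v_2 = A·v_1 = (9, -56, 56).
v_3 = A·v_2 = (47, -392, 392).
v_4 = A·v_3 = (345, -2744, 2744).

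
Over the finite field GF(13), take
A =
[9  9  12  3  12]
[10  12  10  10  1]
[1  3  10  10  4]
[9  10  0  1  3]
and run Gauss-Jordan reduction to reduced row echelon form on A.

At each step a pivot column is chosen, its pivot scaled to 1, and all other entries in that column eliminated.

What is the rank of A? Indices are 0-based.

rank = 4

pivot(0,0)=9: scale R0 → (1, 1, 10, 9, 10)
  clear (1,0): R1 −= (10)R0 → (0, 2, 1, 11, 5)
  clear (2,0): R2 −= (1)R0 → (0, 2, 0, 1, 7)
  clear (3,0): R3 −= (9)R0 → (0, 1, 1, 11, 4)
pivot(1,1)=2: scale R1 → (0, 1, 7, 12, 9)
  clear (0,1): R0 −= (1)R1 → (1, 0, 3, 10, 1)
  clear (2,1): R2 −= (2)R1 → (0, 0, 12, 3, 2)
  clear (3,1): R3 −= (1)R1 → (0, 0, 7, 12, 8)
pivot(2,2)=12: scale R2 → (0, 0, 1, 10, 11)
  clear (0,2): R0 −= (3)R2 → (1, 0, 0, 6, 7)
  clear (1,2): R1 −= (7)R2 → (0, 1, 0, 7, 10)
  clear (3,2): R3 −= (7)R2 → (0, 0, 0, 7, 9)
pivot(3,3)=7: scale R3 → (0, 0, 0, 1, 5)
  clear (0,3): R0 −= (6)R3 → (1, 0, 0, 0, 3)
  clear (1,3): R1 −= (7)R3 → (0, 1, 0, 0, 1)
  clear (2,3): R2 −= (10)R3 → (0, 0, 1, 0, 0)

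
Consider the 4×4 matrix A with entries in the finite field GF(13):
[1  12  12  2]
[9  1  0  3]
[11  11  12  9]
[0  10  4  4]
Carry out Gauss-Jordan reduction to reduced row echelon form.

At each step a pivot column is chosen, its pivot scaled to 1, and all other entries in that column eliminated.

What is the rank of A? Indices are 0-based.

[1] R0 /= 1  ⇒  (1, 12, 12, 2)
     R1 -= 9·R0  ⇒  (0, 10, 9, 11)
     R2 -= 11·R0  ⇒  (0, 9, 10, 0)
[2] R1 /= 10  ⇒  (0, 1, 10, 5)
     R0 -= 12·R1  ⇒  (1, 0, 9, 7)
     R2 -= 9·R1  ⇒  (0, 0, 11, 7)
     R3 -= 10·R1  ⇒  (0, 0, 8, 6)
[3] R2 /= 11  ⇒  (0, 0, 1, 3)
     R0 -= 9·R2  ⇒  (1, 0, 0, 6)
     R1 -= 10·R2  ⇒  (0, 1, 0, 1)
     R3 -= 8·R2  ⇒  (0, 0, 0, 8)
[4] R3 /= 8  ⇒  (0, 0, 0, 1)
     R0 -= 6·R3  ⇒  (1, 0, 0, 0)
     R1 -= 1·R3  ⇒  (0, 1, 0, 0)
     R2 -= 3·R3  ⇒  (0, 0, 1, 0)

rank = 4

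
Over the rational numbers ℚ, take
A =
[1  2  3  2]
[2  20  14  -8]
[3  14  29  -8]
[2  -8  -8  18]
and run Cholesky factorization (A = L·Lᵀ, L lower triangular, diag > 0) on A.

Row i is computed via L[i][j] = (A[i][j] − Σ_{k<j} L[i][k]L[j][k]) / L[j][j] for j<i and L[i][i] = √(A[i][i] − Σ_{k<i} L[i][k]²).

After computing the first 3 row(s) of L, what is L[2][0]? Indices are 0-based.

L[2][0] = 3

Step 1: L[0][0] = √(1) = 1.
  L[1][0] = (2) / L[0][0] = 2.
Step 2: L[1][1] = √(16) = 4.
  L[2][0] = (3) / L[0][0] = 3.
  L[2][1] = (8) / L[1][1] = 2.
Step 3: L[2][2] = √(16) = 4.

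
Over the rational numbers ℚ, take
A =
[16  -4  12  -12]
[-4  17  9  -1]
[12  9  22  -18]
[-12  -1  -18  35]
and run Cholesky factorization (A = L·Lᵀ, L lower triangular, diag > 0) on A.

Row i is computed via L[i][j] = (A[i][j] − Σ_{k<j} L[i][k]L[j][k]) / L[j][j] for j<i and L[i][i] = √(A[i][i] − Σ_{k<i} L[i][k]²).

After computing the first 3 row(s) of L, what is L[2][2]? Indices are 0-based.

L[2][2] = 2

Step 1: L[0][0] = √(16) = 4.
  L[1][0] = (-4) / L[0][0] = -1.
Step 2: L[1][1] = √(16) = 4.
  L[2][0] = (12) / L[0][0] = 3.
  L[2][1] = (12) / L[1][1] = 3.
Step 3: L[2][2] = √(4) = 2.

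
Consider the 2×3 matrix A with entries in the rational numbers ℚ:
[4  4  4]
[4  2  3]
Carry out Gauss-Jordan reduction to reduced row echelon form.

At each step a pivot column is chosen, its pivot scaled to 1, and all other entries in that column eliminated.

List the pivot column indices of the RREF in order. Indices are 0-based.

step 1: normalize row 0 (÷4) = (1, 1, 1)
  row 1: subtract 4×row0 = (0, -2, -1)
step 2: normalize row 1 (÷-2) = (0, 1, 1/2)
  row 0: subtract 1×row1 = (1, 0, 1/2)

pivot columns: 0, 1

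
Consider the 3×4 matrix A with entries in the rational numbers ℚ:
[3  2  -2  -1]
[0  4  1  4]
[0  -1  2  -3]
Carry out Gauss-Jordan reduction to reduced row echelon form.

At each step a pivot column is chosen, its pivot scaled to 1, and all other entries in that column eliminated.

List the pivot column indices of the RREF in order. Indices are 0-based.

pivot columns: 0, 1, 2

[1] R0 /= 3  ⇒  (1, 2/3, -2/3, -1/3)
[2] R1 /= 4  ⇒  (0, 1, 1/4, 1)
     R0 -= 2/3·R1  ⇒  (1, 0, -5/6, -1)
     R2 -= -1·R1  ⇒  (0, 0, 9/4, -2)
[3] R2 /= 9/4  ⇒  (0, 0, 1, -8/9)
     R0 -= -5/6·R2  ⇒  (1, 0, 0, -47/27)
     R1 -= 1/4·R2  ⇒  (0, 1, 0, 11/9)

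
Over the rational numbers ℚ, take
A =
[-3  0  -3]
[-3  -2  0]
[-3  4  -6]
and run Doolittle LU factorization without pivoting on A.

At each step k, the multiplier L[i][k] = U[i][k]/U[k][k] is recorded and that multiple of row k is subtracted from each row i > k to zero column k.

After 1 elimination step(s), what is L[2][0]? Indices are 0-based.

L[2][0] = 1

Step 1: pivot at (0,0) is -3.
  row1 ← row1 − (1)·row0  ⇒  L[1][0]=1, U row1=(0, -2, 3)
  row2 ← row2 − (1)·row0  ⇒  L[2][0]=1, U row2=(0, 4, -3)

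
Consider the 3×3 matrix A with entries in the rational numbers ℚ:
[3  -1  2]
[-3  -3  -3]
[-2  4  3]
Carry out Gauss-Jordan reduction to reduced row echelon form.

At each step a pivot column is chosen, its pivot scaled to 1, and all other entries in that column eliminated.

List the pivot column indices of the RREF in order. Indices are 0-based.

pivot columns: 0, 1, 2

step 1: normalize row 0 (÷3) = (1, -1/3, 2/3)
  row 1: subtract -3×row0 = (0, -4, -1)
  row 2: subtract -2×row0 = (0, 10/3, 13/3)
step 2: normalize row 1 (÷-4) = (0, 1, 1/4)
  row 0: subtract -1/3×row1 = (1, 0, 3/4)
  row 2: subtract 10/3×row1 = (0, 0, 7/2)
step 3: normalize row 2 (÷7/2) = (0, 0, 1)
  row 0: subtract 3/4×row2 = (1, 0, 0)
  row 1: subtract 1/4×row2 = (0, 1, 0)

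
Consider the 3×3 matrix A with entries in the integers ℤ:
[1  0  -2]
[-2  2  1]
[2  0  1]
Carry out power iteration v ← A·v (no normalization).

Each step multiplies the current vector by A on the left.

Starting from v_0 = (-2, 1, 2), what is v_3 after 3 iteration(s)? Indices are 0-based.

v_0 = (-2, 1, 2).
v_1 = A·v_0 = (-6, 8, -2).
v_2 = A·v_1 = (-2, 26, -14).
v_3 = A·v_2 = (26, 42, -18).

v_3 = (26, 42, -18)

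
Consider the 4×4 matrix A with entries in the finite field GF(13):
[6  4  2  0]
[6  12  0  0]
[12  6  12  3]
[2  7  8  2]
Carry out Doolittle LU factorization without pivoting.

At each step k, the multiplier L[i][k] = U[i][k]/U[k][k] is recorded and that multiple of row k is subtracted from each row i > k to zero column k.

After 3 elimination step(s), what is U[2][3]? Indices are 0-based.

U[2][3] = 3

Step 1: pivot at (0,0) is 6.
  row1 ← row1 − (1)·row0  ⇒  L[1][0]=1, U row1=(0, 8, 11, 0)
  row2 ← row2 − (2)·row0  ⇒  L[2][0]=2, U row2=(0, 11, 8, 3)
  row3 ← row3 − (9)·row0  ⇒  L[3][0]=9, U row3=(0, 10, 3, 2)
Step 2: pivot at (1,1) is 8.
  row2 ← row2 − (3)·row1  ⇒  L[2][1]=3, U row2=(0, 0, 1, 3)
  row3 ← row3 − (11)·row1  ⇒  L[3][1]=11, U row3=(0, 0, 12, 2)
Step 3: pivot at (2,2) is 1.
  row3 ← row3 − (12)·row2  ⇒  L[3][2]=12, U row3=(0, 0, 0, 5)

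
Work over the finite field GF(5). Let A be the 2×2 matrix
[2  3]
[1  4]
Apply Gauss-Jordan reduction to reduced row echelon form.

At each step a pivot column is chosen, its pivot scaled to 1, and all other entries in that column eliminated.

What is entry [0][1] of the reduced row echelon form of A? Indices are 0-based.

[1] R0 /= 2  ⇒  (1, 4)
     R1 -= 1·R0  ⇒  (0, 0)
column 1 empty below row 1

M[0][1] = 4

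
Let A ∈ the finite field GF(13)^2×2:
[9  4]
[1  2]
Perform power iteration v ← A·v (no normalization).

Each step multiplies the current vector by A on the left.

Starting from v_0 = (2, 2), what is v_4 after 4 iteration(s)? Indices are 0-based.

v_4 = (7, 9)

v_0 = (2, 2).
v_1 = A·v_0 = (0, 6).
v_2 = A·v_1 = (11, 12).
v_3 = A·v_2 = (4, 9).
v_4 = A·v_3 = (7, 9).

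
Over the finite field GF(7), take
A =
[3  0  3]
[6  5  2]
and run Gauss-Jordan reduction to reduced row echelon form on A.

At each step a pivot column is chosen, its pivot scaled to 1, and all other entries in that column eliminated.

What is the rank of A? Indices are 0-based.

[1] R0 /= 3  ⇒  (1, 0, 1)
     R1 -= 6·R0  ⇒  (0, 5, 3)
[2] R1 /= 5  ⇒  (0, 1, 2)

rank = 2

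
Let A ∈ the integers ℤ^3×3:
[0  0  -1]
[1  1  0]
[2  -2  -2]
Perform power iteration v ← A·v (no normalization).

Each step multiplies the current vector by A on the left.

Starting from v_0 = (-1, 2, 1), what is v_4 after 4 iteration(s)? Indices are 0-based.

v_4 = (8, -4, -24)

v_0 = (-1, 2, 1).
v_1 = A·v_0 = (-1, 1, -8).
v_2 = A·v_1 = (8, 0, 12).
v_3 = A·v_2 = (-12, 8, -8).
v_4 = A·v_3 = (8, -4, -24).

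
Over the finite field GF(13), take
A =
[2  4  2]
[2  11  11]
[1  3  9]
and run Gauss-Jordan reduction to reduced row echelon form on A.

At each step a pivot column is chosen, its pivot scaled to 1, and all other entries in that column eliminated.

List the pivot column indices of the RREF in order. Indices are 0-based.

pivot(0,0)=2: scale R0 → (1, 2, 1)
  clear (1,0): R1 −= (2)R0 → (0, 7, 9)
  clear (2,0): R2 −= (1)R0 → (0, 1, 8)
pivot(1,1)=7: scale R1 → (0, 1, 5)
  clear (0,1): R0 −= (2)R1 → (1, 0, 4)
  clear (2,1): R2 −= (1)R1 → (0, 0, 3)
pivot(2,2)=3: scale R2 → (0, 0, 1)
  clear (0,2): R0 −= (4)R2 → (1, 0, 0)
  clear (1,2): R1 −= (5)R2 → (0, 1, 0)

pivot columns: 0, 1, 2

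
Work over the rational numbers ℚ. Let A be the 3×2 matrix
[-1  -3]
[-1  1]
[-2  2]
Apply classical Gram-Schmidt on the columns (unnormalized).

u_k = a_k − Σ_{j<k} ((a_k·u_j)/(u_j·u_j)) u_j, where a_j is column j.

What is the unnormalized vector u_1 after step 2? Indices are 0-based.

Step 1: u_0 = a_0 = (-1, -1, -2).
Step 2: u_1 = a_1 − (-1/3)·u_0 = (-10/3, 2/3, 4/3).

u_1 = (-10/3, 2/3, 4/3)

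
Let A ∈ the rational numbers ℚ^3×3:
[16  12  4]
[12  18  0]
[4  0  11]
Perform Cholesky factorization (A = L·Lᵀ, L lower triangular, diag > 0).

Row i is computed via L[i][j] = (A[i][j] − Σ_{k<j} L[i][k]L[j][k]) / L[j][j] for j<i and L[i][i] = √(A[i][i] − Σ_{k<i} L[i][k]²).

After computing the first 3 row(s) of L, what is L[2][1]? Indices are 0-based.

Step 1: L[0][0] = √(16) = 4.
  L[1][0] = (12) / L[0][0] = 3.
Step 2: L[1][1] = √(9) = 3.
  L[2][0] = (4) / L[0][0] = 1.
  L[2][1] = (-3) / L[1][1] = -1.
Step 3: L[2][2] = √(9) = 3.

L[2][1] = -1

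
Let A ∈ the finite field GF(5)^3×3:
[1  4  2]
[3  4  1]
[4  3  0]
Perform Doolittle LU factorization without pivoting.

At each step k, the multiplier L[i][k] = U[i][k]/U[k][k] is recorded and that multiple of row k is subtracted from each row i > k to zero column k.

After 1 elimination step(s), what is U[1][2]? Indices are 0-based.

U[1][2] = 0

Step 1: pivot at (0,0) is 1.
  row1 ← row1 − (3)·row0  ⇒  L[1][0]=3, U row1=(0, 2, 0)
  row2 ← row2 − (4)·row0  ⇒  L[2][0]=4, U row2=(0, 2, 2)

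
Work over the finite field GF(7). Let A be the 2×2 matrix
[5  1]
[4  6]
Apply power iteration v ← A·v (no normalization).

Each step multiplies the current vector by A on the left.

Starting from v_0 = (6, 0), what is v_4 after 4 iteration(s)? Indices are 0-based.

v_0 = (6, 0).
v_1 = A·v_0 = (2, 3).
v_2 = A·v_1 = (6, 5).
v_3 = A·v_2 = (0, 5).
v_4 = A·v_3 = (5, 2).

v_4 = (5, 2)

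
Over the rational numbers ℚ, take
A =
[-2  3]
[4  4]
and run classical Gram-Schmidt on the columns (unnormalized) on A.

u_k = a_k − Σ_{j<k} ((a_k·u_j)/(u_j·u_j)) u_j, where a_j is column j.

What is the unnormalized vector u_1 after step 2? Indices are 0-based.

Step 1: u_0 = a_0 = (-2, 4).
Step 2: u_1 = a_1 − (1/2)·u_0 = (4, 2).

u_1 = (4, 2)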